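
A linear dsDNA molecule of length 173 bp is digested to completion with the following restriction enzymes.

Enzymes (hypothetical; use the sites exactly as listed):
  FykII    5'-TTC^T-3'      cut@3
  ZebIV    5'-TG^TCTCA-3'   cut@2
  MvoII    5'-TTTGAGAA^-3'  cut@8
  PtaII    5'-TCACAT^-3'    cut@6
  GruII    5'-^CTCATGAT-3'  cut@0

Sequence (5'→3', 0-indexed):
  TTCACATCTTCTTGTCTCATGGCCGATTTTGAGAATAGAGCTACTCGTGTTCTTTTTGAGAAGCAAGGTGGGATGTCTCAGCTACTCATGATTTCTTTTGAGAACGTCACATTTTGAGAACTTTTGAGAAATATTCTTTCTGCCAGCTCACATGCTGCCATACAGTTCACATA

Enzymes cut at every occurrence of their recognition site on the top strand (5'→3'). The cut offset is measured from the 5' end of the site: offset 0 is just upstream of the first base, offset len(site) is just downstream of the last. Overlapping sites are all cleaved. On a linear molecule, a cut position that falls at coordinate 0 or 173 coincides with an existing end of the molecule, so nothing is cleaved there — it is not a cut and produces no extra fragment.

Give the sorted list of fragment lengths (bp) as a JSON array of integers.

[1,3,4,4,6,7,8,8,9,9,10,10,11,13,13,17,19,21]

Scan for sites:
  FykII (TTCT, off=3): starts [8, 49, 92, 133, 137] → cuts [11, 52, 95, 136, 140]
  ZebIV (TGTCTCA, off=2): starts [12, 73] → cuts [14, 75]
  MvoII (TTTGAGAA, off=8): starts [27, 54, 96, 112, 122] → cuts [35, 62, 104, 120, 130]
  PtaII (TCACAT, off=6): starts [1, 106, 147, 166] → cuts [7, 112, 153, 172]
  GruII (CTCATGAT, off=0): starts [84] → cuts [84]

Pooled cuts: [7, 11, 14, 35, 52, 62, 75, 84, 95, 104, 112, 120, 130, 136, 140, 153, 172]

Fragments:
  [0,7): 7 bp
  [7,11): 4 bp
  [11,14): 3 bp
  [14,35): 21 bp
  [35,52): 17 bp
  [52,62): 10 bp
  [62,75): 13 bp
  [75,84): 9 bp
  [84,95): 11 bp
  [95,104): 9 bp
  [104,112): 8 bp
  [112,120): 8 bp
  [120,130): 10 bp
  [130,136): 6 bp
  [136,140): 4 bp
  [140,153): 13 bp
  [153,172): 19 bp
  [172,173): 1 bp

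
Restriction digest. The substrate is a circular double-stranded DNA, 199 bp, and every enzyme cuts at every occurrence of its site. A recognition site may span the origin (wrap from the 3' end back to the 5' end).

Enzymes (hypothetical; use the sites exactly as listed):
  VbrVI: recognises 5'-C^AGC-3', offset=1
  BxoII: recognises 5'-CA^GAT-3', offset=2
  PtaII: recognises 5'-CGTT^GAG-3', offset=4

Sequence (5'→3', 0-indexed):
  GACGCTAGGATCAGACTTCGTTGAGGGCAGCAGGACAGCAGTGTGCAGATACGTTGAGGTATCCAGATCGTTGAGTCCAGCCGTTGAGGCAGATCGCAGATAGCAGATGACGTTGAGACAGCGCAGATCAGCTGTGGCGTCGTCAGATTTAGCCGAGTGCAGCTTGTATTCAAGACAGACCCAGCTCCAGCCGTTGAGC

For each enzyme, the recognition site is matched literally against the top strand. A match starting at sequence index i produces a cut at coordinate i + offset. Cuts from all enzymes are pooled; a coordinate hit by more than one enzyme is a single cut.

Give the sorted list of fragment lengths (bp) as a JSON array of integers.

[4,5,6,6,6,6,6,7,7,7,7,7,8,8,9,10,11,15,16,22,26]

Scan for sites:
  VbrVI (CAGC, off=1): starts [27, 35, 77, 118, 128, 159, 181, 187] → cuts [28, 36, 78, 119, 129, 160, 182, 188]
  BxoII (CAGAT, off=2): starts [45, 63, 89, 96, 103, 123, 143] → cuts [47, 65, 91, 98, 105, 125, 145]
  PtaII (CGTTGAG, off=4): starts [18, 51, 68, 81, 110, 191] → cuts [22, 55, 72, 85, 114, 195]

Pooled cuts: [22, 28, 36, 47, 55, 65, 72, 78, 85, 91, 98, 105, 114, 119, 125, 129, 145, 160, 182, 188, 195]

Fragment lengths:
  22→28: 6 bp
  28→36: 8 bp
  36→47: 11 bp
  47→55: 8 bp
  55→65: 10 bp
  65→72: 7 bp
  72→78: 6 bp
  78→85: 7 bp
  85→91: 6 bp
  91→98: 7 bp
  98→105: 7 bp
  105→114: 9 bp
  114→119: 5 bp
  119→125: 6 bp
  125→129: 4 bp
  129→145: 16 bp
  145→160: 15 bp
  160→182: 22 bp
  182→188: 6 bp
  188→195: 7 bp
  195→22 (wrap): 199-195+22 = 26 bp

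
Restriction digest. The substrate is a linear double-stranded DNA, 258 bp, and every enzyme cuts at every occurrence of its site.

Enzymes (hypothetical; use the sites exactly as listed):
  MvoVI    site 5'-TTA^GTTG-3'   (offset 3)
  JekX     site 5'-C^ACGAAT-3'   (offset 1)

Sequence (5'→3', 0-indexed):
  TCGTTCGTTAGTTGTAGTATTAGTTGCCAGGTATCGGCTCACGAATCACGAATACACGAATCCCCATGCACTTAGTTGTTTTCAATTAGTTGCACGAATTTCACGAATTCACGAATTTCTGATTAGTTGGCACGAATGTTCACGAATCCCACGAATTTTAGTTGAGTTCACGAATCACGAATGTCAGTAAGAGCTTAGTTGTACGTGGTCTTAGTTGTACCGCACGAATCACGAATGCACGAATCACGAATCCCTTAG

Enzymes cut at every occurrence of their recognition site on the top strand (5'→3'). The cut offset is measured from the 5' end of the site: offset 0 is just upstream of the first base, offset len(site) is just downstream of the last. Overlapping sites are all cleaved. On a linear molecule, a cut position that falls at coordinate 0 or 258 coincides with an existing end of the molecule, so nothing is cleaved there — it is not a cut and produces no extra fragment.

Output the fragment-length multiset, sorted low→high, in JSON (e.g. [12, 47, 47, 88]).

[5,6,7,7,7,7,8,8,8,9,9,9,10,10,10,10,12,13,14,15,16,18,19,21]

Scan for sites:
  MvoVI (TTAGTTG, off=3): starts [7, 19, 71, 85, 122, 157, 194, 210] → cuts [10, 22, 74, 88, 125, 160, 197, 213]
  JekX (CACGAAT, off=1): starts [39, 46, 54, 92, 101, 109, 130, 140, 149, 168, 175, 222, 229, 237, 244] → cuts [40, 47, 55, 93, 102, 110, 131, 141, 150, 169, 176, 223, 230, 238, 245]

Pooled cuts: [10, 22, 40, 47, 55, 74, 88, 93, 102, 110, 125, 131, 141, 150, 160, 169, 176, 197, 213, 223, 230, 238, 245]

Fragments:
  [0,10): 10 bp
  [10,22): 12 bp
  [22,40): 18 bp
  [40,47): 7 bp
  [47,55): 8 bp
  [55,74): 19 bp
  [74,88): 14 bp
  [88,93): 5 bp
  [93,102): 9 bp
  [102,110): 8 bp
  [110,125): 15 bp
  [125,131): 6 bp
  [131,141): 10 bp
  [141,150): 9 bp
  [150,160): 10 bp
  [160,169): 9 bp
  [169,176): 7 bp
  [176,197): 21 bp
  [197,213): 16 bp
  [213,223): 10 bp
  [223,230): 7 bp
  [230,238): 8 bp
  [238,245): 7 bp
  [245,258): 13 bp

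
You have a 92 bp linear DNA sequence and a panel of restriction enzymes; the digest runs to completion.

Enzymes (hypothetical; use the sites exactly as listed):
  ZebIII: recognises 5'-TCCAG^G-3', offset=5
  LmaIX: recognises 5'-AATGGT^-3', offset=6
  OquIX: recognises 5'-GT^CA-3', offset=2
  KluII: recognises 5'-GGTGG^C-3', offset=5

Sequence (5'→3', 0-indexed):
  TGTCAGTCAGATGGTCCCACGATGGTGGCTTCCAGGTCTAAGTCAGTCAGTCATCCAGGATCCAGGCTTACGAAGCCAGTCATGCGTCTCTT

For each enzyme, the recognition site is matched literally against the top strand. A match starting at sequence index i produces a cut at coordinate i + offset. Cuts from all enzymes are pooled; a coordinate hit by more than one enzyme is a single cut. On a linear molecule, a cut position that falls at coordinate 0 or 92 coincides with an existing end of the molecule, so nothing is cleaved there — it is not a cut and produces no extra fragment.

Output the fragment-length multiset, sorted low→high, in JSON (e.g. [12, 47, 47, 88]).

Per-enzyme occurrences:
  ZebIII TCCAGG/5: at [30, 53, 60] ⇒ [35, 58, 65]
  LmaIX (AATGGT, off=6): no sites
  OquIX GTCA/2: at [1, 5, 41, 45, 49, 78] ⇒ [3, 7, 43, 47, 51, 80]
  KluII GGTGGC/5: at [23] ⇒ [28]

Pooled cuts: [3, 7, 28, 35, 43, 47, 51, 58, 65, 80]

Fragments:
  [0,3): 3 bp
  [3,7): 4 bp
  [7,28): 21 bp
  [28,35): 7 bp
  [35,43): 8 bp
  [43,47): 4 bp
  [47,51): 4 bp
  [51,58): 7 bp
  [58,65): 7 bp
  [65,80): 15 bp
  [80,92): 12 bp

[3,4,4,4,7,7,7,8,12,15,21]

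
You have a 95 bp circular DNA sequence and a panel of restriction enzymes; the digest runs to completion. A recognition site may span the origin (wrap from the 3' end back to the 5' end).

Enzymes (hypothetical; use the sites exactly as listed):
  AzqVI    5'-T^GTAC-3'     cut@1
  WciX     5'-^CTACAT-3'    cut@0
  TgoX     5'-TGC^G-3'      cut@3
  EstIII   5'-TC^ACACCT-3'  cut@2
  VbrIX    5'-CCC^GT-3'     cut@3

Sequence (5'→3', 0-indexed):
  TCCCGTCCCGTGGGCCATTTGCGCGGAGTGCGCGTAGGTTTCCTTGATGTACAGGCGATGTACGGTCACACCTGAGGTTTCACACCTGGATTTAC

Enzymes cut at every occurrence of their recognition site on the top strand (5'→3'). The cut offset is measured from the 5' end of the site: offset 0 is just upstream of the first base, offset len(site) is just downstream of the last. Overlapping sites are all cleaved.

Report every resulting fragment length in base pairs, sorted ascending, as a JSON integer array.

[5,8,9,11,13,14,17,18]

Site scan:
  AzqVI TGTAC/1: at [47, 58] ⇒ [48, 59]
  WciX (CTACAT, off=0): no sites
  TgoX TGCG/3: at [19, 28] ⇒ [22, 31]
  EstIII TCACACCT/2: at [65, 79] ⇒ [67, 81]
  VbrIX CCCGT/3: at [1, 6] ⇒ [4, 9]

All cut coordinates (distinct, sorted): [4, 9, 22, 31, 48, 59, 67, 81]

Fragments:
  4→9: 5 bp
  9→22: 13 bp
  22→31: 9 bp
  31→48: 17 bp
  48→59: 11 bp
  59→67: 8 bp
  67→81: 14 bp
  81→4 (wrap): 95-81+4 = 18 bp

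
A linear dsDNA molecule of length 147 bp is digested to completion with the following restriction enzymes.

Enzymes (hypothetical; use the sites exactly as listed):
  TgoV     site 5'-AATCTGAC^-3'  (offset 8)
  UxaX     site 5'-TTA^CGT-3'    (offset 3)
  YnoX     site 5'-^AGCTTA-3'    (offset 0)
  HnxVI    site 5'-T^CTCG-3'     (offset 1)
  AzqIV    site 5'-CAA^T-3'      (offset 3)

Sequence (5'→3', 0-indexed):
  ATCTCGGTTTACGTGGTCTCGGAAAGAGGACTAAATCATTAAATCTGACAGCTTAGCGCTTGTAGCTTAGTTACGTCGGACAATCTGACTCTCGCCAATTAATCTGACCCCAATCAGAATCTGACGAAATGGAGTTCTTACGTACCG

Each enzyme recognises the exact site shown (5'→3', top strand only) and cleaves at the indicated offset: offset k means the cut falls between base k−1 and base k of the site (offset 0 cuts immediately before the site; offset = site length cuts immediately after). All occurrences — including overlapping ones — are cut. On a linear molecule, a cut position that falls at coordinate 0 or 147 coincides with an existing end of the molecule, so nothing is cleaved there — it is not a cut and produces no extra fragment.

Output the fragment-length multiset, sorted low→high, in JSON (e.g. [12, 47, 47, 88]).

Per-enzyme occurrences:
  TgoV (AATCTGAC, off=8): starts [41, 81, 100, 117] → cuts [49, 89, 108, 125]
  UxaX (TTACGT, off=3): starts [8, 70, 137] → cuts [11, 73, 140]
  YnoX (AGCTTA, off=0): starts [49, 63] → cuts [49, 63]
  HnxVI (TCTCG, off=1): starts [1, 16, 89] → cuts [2, 17, 90]
  AzqIV (CAAT, off=3): starts [80, 95, 110] → cuts [83, 98, 113]

All cut coordinates (distinct, sorted): [2, 11, 17, 49, 63, 73, 83, 89, 90, 98, 108, 113, 125, 140]

Fragments:
  [0,2): 2 bp
  [2,11): 9 bp
  [11,17): 6 bp
  [17,49): 32 bp
  [49,63): 14 bp
  [63,73): 10 bp
  [73,83): 10 bp
  [83,89): 6 bp
  [89,90): 1 bp
  [90,98): 8 bp
  [98,108): 10 bp
  [108,113): 5 bp
  [113,125): 12 bp
  [125,140): 15 bp
  [140,147): 7 bp

[1,2,5,6,6,7,8,9,10,10,10,12,14,15,32]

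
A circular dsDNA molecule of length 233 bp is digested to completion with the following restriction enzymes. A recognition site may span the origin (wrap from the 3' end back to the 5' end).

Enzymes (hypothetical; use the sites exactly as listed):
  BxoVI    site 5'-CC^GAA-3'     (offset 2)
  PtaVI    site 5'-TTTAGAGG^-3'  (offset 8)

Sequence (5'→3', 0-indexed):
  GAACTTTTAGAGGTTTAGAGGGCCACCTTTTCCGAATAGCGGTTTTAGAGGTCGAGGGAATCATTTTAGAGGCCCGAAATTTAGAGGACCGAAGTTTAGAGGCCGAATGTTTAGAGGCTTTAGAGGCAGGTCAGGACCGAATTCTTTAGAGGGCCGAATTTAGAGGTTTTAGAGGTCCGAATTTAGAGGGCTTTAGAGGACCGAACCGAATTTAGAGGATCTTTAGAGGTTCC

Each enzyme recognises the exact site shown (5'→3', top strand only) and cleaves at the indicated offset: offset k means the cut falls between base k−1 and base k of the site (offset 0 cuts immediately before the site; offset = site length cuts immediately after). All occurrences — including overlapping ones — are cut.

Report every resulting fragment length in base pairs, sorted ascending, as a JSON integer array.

[2,3,3,3,3,3,4,5,8,9,9,10,11,11,11,11,12,12,12,12,13,13,14,18,21]

Site scan:
  BxoVI (CCGAA, off=2): starts [31, 73, 88, 102, 136, 153, 176, 200, 205, 231] → cuts [0, 33, 75, 90, 104, 138, 155, 178, 202, 207]
  PtaVI (TTTAGAGG, off=8): starts [5, 13, 43, 64, 79, 94, 109, 118, 144, 158, 167, 181, 191, 210, 221] → cuts [13, 21, 51, 72, 87, 102, 117, 126, 152, 166, 175, 189, 199, 218, 229]

All cut coordinates (distinct, sorted): [0, 13, 21, 33, 51, 72, 75, 87, 90, 102, 104, 117, 126, 138, 152, 155, 166, 175, 178, 189, 199, 202, 207, 218, 229]

Fragment lengths:
  0→13: 13 bp
  13→21: 8 bp
  21→33: 12 bp
  33→51: 18 bp
  51→72: 21 bp
  72→75: 3 bp
  75→87: 12 bp
  87→90: 3 bp
  90→102: 12 bp
  102→104: 2 bp
  104→117: 13 bp
  117→126: 9 bp
  126→138: 12 bp
  138→152: 14 bp
  152→155: 3 bp
  155→166: 11 bp
  166→175: 9 bp
  175→178: 3 bp
  178→189: 11 bp
  189→199: 10 bp
  199→202: 3 bp
  202→207: 5 bp
  207→218: 11 bp
  218→229: 11 bp
  229→0 (wrap): 233-229+0 = 4 bp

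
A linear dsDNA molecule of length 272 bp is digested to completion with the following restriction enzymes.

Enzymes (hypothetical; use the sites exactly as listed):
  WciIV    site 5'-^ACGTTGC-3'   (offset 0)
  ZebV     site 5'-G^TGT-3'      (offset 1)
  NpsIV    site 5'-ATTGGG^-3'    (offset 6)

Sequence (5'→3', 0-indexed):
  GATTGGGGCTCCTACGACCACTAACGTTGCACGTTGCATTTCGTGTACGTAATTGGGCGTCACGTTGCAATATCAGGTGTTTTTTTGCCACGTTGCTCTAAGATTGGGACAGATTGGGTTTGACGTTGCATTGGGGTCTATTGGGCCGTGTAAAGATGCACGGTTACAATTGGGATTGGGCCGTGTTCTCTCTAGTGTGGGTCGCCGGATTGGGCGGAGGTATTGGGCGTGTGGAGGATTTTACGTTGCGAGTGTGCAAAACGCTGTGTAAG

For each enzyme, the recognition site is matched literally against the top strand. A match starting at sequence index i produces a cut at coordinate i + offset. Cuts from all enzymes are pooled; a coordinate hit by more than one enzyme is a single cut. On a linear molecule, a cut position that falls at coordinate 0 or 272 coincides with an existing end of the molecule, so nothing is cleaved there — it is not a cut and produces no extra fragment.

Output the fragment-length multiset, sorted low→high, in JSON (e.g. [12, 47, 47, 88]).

[2,3,3,4,4,6,6,7,7,10,10,10,12,12,13,13,13,13,14,14,16,16,19,19,26]

Site scan:
  WciIV (ACGTTGC, off=0): starts [23, 30, 61, 89, 122, 242] → cuts [23, 30, 61, 89, 122, 242]
  ZebV (GTGT, off=1): starts [42, 76, 147, 182, 194, 228, 251, 265] → cuts [43, 77, 148, 183, 195, 229, 252, 266]
  NpsIV (ATTGGG, off=6): starts [1, 51, 102, 112, 129, 139, 168, 174, 208, 221] → cuts [7, 57, 108, 118, 135, 145, 174, 180, 214, 227]

All cut coordinates (distinct, sorted): [7, 23, 30, 43, 57, 61, 77, 89, 108, 118, 122, 135, 145, 148, 174, 180, 183, 195, 214, 227, 229, 242, 252, 266]

Fragments:
  [0,7): 7 bp
  [7,23): 16 bp
  [23,30): 7 bp
  [30,43): 13 bp
  [43,57): 14 bp
  [57,61): 4 bp
  [61,77): 16 bp
  [77,89): 12 bp
  [89,108): 19 bp
  [108,118): 10 bp
  [118,122): 4 bp
  [122,135): 13 bp
  [135,145): 10 bp
  [145,148): 3 bp
  [148,174): 26 bp
  [174,180): 6 bp
  [180,183): 3 bp
  [183,195): 12 bp
  [195,214): 19 bp
  [214,227): 13 bp
  [227,229): 2 bp
  [229,242): 13 bp
  [242,252): 10 bp
  [252,266): 14 bp
  [266,272): 6 bp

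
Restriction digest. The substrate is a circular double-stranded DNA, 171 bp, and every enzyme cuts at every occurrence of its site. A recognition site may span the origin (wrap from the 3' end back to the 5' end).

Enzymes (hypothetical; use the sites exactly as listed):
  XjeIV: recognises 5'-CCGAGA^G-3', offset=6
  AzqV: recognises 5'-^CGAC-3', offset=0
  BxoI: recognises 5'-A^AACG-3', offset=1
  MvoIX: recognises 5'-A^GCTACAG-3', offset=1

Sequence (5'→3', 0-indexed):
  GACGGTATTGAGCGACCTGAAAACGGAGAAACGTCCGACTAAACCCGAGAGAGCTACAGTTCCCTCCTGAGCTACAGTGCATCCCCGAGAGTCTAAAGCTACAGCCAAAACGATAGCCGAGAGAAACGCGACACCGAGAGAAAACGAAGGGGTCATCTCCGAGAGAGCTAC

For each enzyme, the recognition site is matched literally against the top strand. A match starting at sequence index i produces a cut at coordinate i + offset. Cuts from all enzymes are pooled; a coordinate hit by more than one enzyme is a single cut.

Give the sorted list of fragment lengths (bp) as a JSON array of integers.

[2,2,3,4,6,6,7,8,9,11,11,13,14,15,18,20,22]

Scan for sites:
  XjeIV CCGAGAG/6: at [44, 84, 116, 133, 158] ⇒ [50, 90, 122, 139, 164]
  AzqV CGAC/0: at [12, 35, 128, 170] ⇒ [12, 35, 128, 170]
  BxoI AAACG/1: at [20, 28, 107, 123, 141] ⇒ [21, 29, 108, 124, 142]
  MvoIX AGCTACAG/1: at [51, 69, 96] ⇒ [52, 70, 97]

All cut coordinates (distinct, sorted): [12, 21, 29, 35, 50, 52, 70, 90, 97, 108, 122, 124, 128, 139, 142, 164, 170]

Fragments:
  12→21: 9 bp
  21→29: 8 bp
  29→35: 6 bp
  35→50: 15 bp
  50→52: 2 bp
  52→70: 18 bp
  70→90: 20 bp
  90→97: 7 bp
  97→108: 11 bp
  108→122: 14 bp
  122→124: 2 bp
  124→128: 4 bp
  128→139: 11 bp
  139→142: 3 bp
  142→164: 22 bp
  164→170: 6 bp
  170→12 (wrap): 171-170+12 = 13 bp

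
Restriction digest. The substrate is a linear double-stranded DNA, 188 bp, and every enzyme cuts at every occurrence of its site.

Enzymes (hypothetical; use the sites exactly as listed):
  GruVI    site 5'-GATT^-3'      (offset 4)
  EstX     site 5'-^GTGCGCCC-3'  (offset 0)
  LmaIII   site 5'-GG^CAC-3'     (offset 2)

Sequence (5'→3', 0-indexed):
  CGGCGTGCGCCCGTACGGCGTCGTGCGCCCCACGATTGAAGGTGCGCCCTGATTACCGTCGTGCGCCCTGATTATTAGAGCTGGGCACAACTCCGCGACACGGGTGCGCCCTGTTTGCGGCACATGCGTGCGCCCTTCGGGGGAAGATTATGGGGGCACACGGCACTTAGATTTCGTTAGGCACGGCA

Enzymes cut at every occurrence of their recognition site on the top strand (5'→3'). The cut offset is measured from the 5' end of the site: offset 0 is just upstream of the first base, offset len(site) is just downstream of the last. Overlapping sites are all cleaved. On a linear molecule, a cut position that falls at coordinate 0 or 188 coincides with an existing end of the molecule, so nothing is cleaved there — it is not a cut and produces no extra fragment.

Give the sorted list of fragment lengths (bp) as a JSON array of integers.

Scan for sites:
  GruVI (GATT, off=4): starts [33, 50, 69, 145, 169] → cuts [37, 54, 73, 149, 173]
  EstX (GTGCGCCC, off=0): starts [4, 22, 41, 60, 103, 127] → cuts [4, 22, 41, 60, 103, 127]
  LmaIII (GGCAC, off=2): starts [83, 118, 154, 161, 179] → cuts [85, 120, 156, 163, 181]

Pooled cuts: [4, 22, 37, 41, 54, 60, 73, 85, 103, 120, 127, 149, 156, 163, 173, 181]

Fragments:
  [0,4): 4 bp
  [4,22): 18 bp
  [22,37): 15 bp
  [37,41): 4 bp
  [41,54): 13 bp
  [54,60): 6 bp
  [60,73): 13 bp
  [73,85): 12 bp
  [85,103): 18 bp
  [103,120): 17 bp
  [120,127): 7 bp
  [127,149): 22 bp
  [149,156): 7 bp
  [156,163): 7 bp
  [163,173): 10 bp
  [173,181): 8 bp
  [181,188): 7 bp

[4,4,6,7,7,7,7,8,10,12,13,13,15,17,18,18,22]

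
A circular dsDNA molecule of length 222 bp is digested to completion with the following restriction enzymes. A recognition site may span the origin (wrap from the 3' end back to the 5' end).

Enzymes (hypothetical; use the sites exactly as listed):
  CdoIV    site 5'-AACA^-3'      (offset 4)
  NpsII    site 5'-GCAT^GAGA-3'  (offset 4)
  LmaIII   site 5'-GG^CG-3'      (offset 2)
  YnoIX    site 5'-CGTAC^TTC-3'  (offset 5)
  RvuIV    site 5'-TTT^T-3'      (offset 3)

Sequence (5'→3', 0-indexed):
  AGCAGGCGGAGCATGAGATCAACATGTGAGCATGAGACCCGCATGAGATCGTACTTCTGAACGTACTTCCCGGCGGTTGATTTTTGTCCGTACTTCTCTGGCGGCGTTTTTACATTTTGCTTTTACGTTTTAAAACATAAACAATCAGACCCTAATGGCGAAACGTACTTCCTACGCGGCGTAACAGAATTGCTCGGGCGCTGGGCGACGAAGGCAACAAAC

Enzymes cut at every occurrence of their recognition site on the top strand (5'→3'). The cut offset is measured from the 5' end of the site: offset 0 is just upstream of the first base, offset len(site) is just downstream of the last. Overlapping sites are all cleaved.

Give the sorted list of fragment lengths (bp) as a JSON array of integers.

[1,1,3,4,5,5,6,6,7,7,7,7,7,7,8,8,9,9,10,10,10,10,11,11,12,12,14,15]

Scan for sites:
  CdoIV AACA/4: at [20, 133, 139, 182, 215, 219] ⇒ [1, 24, 137, 143, 186, 219]
  NpsII GCATGAGA/4: at [10, 29, 40] ⇒ [14, 33, 44]
  LmaIII GGCG/2: at [4, 71, 99, 102, 156, 177, 196, 203] ⇒ [6, 73, 101, 104, 158, 179, 198, 205]
  YnoIX CGTACTTC/5: at [49, 61, 88, 163] ⇒ [54, 66, 93, 168]
  RvuIV TTTT/3: at [80, 81, 106, 107, 114, 120, 127] ⇒ [83, 84, 109, 110, 117, 123, 130]

Pooled cuts: [1, 6, 14, 24, 33, 44, 54, 66, 73, 83, 84, 93, 101, 104, 109, 110, 117, 123, 130, 137, 143, 158, 168, 179, 186, 198, 205, 219]

Fragments:
  1→6: 5 bp
  6→14: 8 bp
  14→24: 10 bp
  24→33: 9 bp
  33→44: 11 bp
  44→54: 10 bp
  54→66: 12 bp
  66→73: 7 bp
  73→83: 10 bp
  83→84: 1 bp
  84→93: 9 bp
  93→101: 8 bp
  101→104: 3 bp
  104→109: 5 bp
  109→110: 1 bp
  110→117: 7 bp
  117→123: 6 bp
  123→130: 7 bp
  130→137: 7 bp
  137→143: 6 bp
  143→158: 15 bp
  158→168: 10 bp
  168→179: 11 bp
  179→186: 7 bp
  186→198: 12 bp
  198→205: 7 bp
  205→219: 14 bp
  219→1 (wrap): 222-219+1 = 4 bp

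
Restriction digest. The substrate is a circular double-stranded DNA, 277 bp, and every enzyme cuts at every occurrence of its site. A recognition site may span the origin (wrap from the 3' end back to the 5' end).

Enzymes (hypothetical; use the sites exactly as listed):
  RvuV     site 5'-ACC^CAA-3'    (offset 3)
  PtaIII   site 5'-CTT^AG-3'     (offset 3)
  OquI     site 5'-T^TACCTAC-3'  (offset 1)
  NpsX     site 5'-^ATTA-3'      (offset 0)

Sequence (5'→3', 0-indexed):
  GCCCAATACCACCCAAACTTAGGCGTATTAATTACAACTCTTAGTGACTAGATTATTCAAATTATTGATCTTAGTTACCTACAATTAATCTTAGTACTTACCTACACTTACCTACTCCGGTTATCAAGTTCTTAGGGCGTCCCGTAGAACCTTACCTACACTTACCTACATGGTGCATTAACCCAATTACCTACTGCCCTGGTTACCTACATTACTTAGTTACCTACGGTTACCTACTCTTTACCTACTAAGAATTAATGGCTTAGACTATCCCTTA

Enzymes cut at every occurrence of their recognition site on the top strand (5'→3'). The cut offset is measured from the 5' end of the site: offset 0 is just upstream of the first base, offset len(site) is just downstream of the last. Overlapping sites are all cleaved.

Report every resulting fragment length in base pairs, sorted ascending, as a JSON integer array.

[2,2,3,3,4,6,6,7,7,7,7,8,9,9,9,10,10,10,11,11,12,12,12,12,14,14,16,19,25]

Site scan:
  RvuV (ACCCAA, off=3): starts [10, 180] → cuts [13, 183]
  PtaIII (CTTAG, off=3): starts [17, 39, 69, 89, 130, 214, 261, 273] → cuts [20, 42, 72, 92, 133, 217, 264, 276]
  OquI (TTACCTAC, off=1): starts [74, 97, 107, 151, 161, 186, 202, 219, 229, 240] → cuts [75, 98, 108, 152, 162, 187, 203, 220, 230, 241]
  NpsX (ATTA, off=0): starts [26, 30, 51, 60, 83, 176, 185, 210, 253] → cuts [26, 30, 51, 60, 83, 176, 185, 210, 253]

Pooled cuts: [13, 20, 26, 30, 42, 51, 60, 72, 75, 83, 92, 98, 108, 133, 152, 162, 176, 183, 185, 187, 203, 210, 217, 220, 230, 241, 253, 264, 276]

Fragment lengths:
  13→20: 7 bp
  20→26: 6 bp
  26→30: 4 bp
  30→42: 12 bp
  42→51: 9 bp
  51→60: 9 bp
  60→72: 12 bp
  72→75: 3 bp
  75→83: 8 bp
  83→92: 9 bp
  92→98: 6 bp
  98→108: 10 bp
  108→133: 25 bp
  133→152: 19 bp
  152→162: 10 bp
  162→176: 14 bp
  176→183: 7 bp
  183→185: 2 bp
  185→187: 2 bp
  187→203: 16 bp
  203→210: 7 bp
  210→217: 7 bp
  217→220: 3 bp
  220→230: 10 bp
  230→241: 11 bp
  241→253: 12 bp
  253→264: 11 bp
  264→276: 12 bp
  276→13 (wrap): 277-276+13 = 14 bp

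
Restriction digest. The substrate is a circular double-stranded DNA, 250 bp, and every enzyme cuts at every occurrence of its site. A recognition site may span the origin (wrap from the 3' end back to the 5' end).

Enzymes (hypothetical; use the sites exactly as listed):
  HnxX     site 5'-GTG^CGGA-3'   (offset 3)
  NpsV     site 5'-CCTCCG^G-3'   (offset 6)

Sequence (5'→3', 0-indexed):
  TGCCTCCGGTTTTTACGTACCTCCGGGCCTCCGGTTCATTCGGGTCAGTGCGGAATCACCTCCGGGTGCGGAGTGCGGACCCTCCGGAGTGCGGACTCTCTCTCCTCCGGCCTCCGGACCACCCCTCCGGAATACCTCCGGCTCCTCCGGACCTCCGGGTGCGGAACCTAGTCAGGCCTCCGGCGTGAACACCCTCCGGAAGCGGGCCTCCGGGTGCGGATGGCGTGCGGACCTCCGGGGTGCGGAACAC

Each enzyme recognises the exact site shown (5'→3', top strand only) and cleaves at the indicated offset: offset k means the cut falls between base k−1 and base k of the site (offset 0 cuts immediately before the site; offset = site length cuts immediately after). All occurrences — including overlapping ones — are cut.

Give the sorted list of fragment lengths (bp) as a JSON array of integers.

[4,4,4,5,5,7,7,8,8,9,10,11,11,11,13,14,14,16,16,17,17,18,21]

Per-enzyme occurrences:
  HnxX (GTGCGGA, off=3): starts [47, 65, 72, 88, 158, 213, 224, 239] → cuts [50, 68, 75, 91, 161, 216, 227, 242]
  NpsV (CCTCCGG, off=6): starts [2, 19, 27, 58, 80, 103, 110, 123, 134, 143, 151, 176, 192, 206, 231] → cuts [8, 25, 33, 64, 86, 109, 116, 129, 140, 149, 157, 182, 198, 212, 237]

Pooled cuts: [8, 25, 33, 50, 64, 68, 75, 86, 91, 109, 116, 129, 140, 149, 157, 161, 182, 198, 212, 216, 227, 237, 242]

Fragments:
  8→25: 17 bp
  25→33: 8 bp
  33→50: 17 bp
  50→64: 14 bp
  64→68: 4 bp
  68→75: 7 bp
  75→86: 11 bp
  86→91: 5 bp
  91→109: 18 bp
  109→116: 7 bp
  116→129: 13 bp
  129→140: 11 bp
  140→149: 9 bp
  149→157: 8 bp
  157→161: 4 bp
  161→182: 21 bp
  182→198: 16 bp
  198→212: 14 bp
  212→216: 4 bp
  216→227: 11 bp
  227→237: 10 bp
  237→242: 5 bp
  242→8 (wrap): 250-242+8 = 16 bp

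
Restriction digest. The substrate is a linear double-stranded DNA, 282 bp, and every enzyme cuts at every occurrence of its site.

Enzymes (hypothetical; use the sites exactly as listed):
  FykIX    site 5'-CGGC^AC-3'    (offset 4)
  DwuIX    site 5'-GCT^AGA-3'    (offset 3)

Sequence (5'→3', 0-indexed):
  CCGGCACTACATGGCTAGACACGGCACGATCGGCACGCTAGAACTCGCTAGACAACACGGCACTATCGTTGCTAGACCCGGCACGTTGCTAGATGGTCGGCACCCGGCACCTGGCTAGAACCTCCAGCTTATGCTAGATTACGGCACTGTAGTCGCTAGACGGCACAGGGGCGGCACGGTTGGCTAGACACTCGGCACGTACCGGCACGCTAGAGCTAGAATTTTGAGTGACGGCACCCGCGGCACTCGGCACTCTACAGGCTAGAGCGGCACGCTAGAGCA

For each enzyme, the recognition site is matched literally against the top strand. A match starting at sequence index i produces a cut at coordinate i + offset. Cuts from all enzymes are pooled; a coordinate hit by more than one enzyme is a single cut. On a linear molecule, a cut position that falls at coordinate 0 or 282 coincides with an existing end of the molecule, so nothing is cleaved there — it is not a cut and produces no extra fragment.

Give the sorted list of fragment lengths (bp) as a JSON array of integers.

Per-enzyme occurrences:
  FykIX CGGCAC/4: at [1, 21, 30, 57, 78, 97, 104, 141, 160, 171, 192, 202, 231, 240, 247, 267] ⇒ [5, 25, 34, 61, 82, 101, 108, 145, 164, 175, 196, 206, 235, 244, 251, 271]
  DwuIX GCTAGA/3: at [13, 36, 46, 70, 87, 113, 132, 154, 182, 208, 214, 260, 273] ⇒ [16, 39, 49, 73, 90, 116, 135, 157, 185, 211, 217, 263, 276]

Pooled cuts: [5, 16, 25, 34, 39, 49, 61, 73, 82, 90, 101, 108, 116, 135, 145, 157, 164, 175, 185, 196, 206, 211, 217, 235, 244, 251, 263, 271, 276]

Fragments:
  [0,5): 5 bp
  [5,16): 11 bp
  [16,25): 9 bp
  [25,34): 9 bp
  [34,39): 5 bp
  [39,49): 10 bp
  [49,61): 12 bp
  [61,73): 12 bp
  [73,82): 9 bp
  [82,90): 8 bp
  [90,101): 11 bp
  [101,108): 7 bp
  [108,116): 8 bp
  [116,135): 19 bp
  [135,145): 10 bp
  [145,157): 12 bp
  [157,164): 7 bp
  [164,175): 11 bp
  [175,185): 10 bp
  [185,196): 11 bp
  [196,206): 10 bp
  [206,211): 5 bp
  [211,217): 6 bp
  [217,235): 18 bp
  [235,244): 9 bp
  [244,251): 7 bp
  [251,263): 12 bp
  [263,271): 8 bp
  [271,276): 5 bp
  [276,282): 6 bp

[5,5,5,5,6,6,7,7,7,8,8,8,9,9,9,9,10,10,10,10,11,11,11,11,12,12,12,12,18,19]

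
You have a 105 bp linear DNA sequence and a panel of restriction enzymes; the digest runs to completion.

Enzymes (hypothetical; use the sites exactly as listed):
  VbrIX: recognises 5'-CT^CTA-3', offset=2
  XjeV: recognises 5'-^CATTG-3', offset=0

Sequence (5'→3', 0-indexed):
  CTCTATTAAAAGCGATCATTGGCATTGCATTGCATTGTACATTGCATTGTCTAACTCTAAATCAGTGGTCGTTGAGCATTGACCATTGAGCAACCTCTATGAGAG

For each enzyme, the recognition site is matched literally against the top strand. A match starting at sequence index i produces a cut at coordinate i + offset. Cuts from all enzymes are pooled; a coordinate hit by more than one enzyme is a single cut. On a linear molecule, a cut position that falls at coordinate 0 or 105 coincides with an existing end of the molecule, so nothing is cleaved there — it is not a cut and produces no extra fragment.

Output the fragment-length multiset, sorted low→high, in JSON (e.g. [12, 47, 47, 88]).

Site scan:
  VbrIX CTCTA/2: at [0, 54, 94] ⇒ [2, 56, 96]
  XjeV CATTG/0: at [16, 22, 27, 32, 39, 44, 76, 83] ⇒ [16, 22, 27, 32, 39, 44, 76, 83]

Pooled cuts: [2, 16, 22, 27, 32, 39, 44, 56, 76, 83, 96]

Fragments:
  [0,2): 2 bp
  [2,16): 14 bp
  [16,22): 6 bp
  [22,27): 5 bp
  [27,32): 5 bp
  [32,39): 7 bp
  [39,44): 5 bp
  [44,56): 12 bp
  [56,76): 20 bp
  [76,83): 7 bp
  [83,96): 13 bp
  [96,105): 9 bp

[2,5,5,5,6,7,7,9,12,13,14,20]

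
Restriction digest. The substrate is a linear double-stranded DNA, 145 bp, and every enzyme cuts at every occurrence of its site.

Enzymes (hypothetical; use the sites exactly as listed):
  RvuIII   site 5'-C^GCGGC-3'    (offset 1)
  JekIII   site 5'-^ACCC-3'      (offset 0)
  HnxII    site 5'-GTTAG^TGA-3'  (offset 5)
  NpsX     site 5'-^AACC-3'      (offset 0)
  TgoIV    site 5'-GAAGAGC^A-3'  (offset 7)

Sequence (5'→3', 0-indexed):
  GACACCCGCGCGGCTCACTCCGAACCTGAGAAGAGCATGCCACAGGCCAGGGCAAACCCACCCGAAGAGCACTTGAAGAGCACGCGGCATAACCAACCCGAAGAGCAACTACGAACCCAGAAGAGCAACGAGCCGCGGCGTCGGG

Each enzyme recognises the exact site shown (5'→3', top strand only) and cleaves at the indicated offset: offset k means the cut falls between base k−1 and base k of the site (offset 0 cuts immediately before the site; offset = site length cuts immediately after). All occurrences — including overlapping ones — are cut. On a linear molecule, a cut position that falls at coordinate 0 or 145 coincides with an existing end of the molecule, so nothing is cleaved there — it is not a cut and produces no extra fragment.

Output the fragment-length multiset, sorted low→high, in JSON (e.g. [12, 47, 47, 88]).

Site scan:
  RvuIII (CGCGGC, off=1): starts [8, 82, 133] → cuts [9, 83, 134]
  JekIII (ACCC, off=0): starts [3, 55, 59, 95, 114] → cuts [3, 55, 59, 95, 114]
  HnxII (GTTAGTGA, off=5): no sites
  NpsX (AACC, off=0): starts [22, 54, 90, 94, 113] → cuts [22, 54, 90, 94, 113]
  TgoIV (GAAGAGCA, off=7): starts [29, 63, 74, 99, 119] → cuts [36, 70, 81, 106, 126]

Pooled cuts: [3, 9, 22, 36, 54, 55, 59, 70, 81, 83, 90, 94, 95, 106, 113, 114, 126, 134]

Fragments:
  [0,3): 3 bp
  [3,9): 6 bp
  [9,22): 13 bp
  [22,36): 14 bp
  [36,54): 18 bp
  [54,55): 1 bp
  [55,59): 4 bp
  [59,70): 11 bp
  [70,81): 11 bp
  [81,83): 2 bp
  [83,90): 7 bp
  [90,94): 4 bp
  [94,95): 1 bp
  [95,106): 11 bp
  [106,113): 7 bp
  [113,114): 1 bp
  [114,126): 12 bp
  [126,134): 8 bp
  [134,145): 11 bp

[1,1,1,2,3,4,4,6,7,7,8,11,11,11,11,12,13,14,18]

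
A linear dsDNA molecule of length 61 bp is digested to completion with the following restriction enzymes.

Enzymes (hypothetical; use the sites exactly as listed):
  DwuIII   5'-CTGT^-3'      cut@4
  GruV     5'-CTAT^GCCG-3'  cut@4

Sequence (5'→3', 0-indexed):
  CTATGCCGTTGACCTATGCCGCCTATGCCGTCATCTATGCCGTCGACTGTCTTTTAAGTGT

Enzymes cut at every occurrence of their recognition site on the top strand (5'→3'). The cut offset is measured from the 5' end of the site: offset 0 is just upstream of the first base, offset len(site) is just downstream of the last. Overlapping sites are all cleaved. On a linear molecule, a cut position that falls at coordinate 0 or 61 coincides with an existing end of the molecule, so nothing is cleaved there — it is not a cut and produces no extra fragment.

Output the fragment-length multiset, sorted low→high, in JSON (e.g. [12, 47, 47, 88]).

Per-enzyme occurrences:
  DwuIII CTGT/4: at [46] ⇒ [50]
  GruV CTATGCCG/4: at [0, 13, 22, 34] ⇒ [4, 17, 26, 38]

Pooled cuts: [4, 17, 26, 38, 50]

Fragments:
  [0,4): 4 bp
  [4,17): 13 bp
  [17,26): 9 bp
  [26,38): 12 bp
  [38,50): 12 bp
  [50,61): 11 bp

[4,9,11,12,12,13]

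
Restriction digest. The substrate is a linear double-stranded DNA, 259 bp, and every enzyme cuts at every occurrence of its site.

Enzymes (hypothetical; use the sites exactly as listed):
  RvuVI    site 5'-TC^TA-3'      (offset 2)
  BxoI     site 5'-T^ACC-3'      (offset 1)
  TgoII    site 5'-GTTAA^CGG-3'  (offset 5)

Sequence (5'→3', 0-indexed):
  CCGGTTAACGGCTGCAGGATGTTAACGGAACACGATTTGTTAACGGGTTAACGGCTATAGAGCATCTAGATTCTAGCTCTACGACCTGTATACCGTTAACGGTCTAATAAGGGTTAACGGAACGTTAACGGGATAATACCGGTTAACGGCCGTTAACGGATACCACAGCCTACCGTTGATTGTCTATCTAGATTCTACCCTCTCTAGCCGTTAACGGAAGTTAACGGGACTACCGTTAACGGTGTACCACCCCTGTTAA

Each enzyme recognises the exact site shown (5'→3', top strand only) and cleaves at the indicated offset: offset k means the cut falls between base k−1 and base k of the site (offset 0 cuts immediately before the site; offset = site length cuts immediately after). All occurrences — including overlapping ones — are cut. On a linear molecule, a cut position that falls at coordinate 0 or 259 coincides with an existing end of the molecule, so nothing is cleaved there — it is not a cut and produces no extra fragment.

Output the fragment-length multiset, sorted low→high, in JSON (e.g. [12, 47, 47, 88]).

[1,4,5,5,6,6,7,7,7,8,8,8,8,8,9,9,10,10,10,10,11,12,13,13,14,15,17,18]

Scan for sites:
  RvuVI TCTA/2: at [64, 71, 77, 102, 182, 186, 193, 202] ⇒ [66, 73, 79, 104, 184, 188, 195, 204]
  BxoI TACC/1: at [90, 136, 160, 170, 195, 230, 244] ⇒ [91, 137, 161, 171, 196, 231, 245]
  TgoII GTTAACGG/5: at [3, 20, 38, 46, 94, 112, 123, 141, 151, 209, 219, 234] ⇒ [8, 25, 43, 51, 99, 117, 128, 146, 156, 214, 224, 239]

All cut coordinates (distinct, sorted): [8, 25, 43, 51, 66, 73, 79, 91, 99, 104, 117, 128, 137, 146, 156, 161, 171, 184, 188, 195, 196, 204, 214, 224, 231, 239, 245]

Fragments:
  [0,8): 8 bp
  [8,25): 17 bp
  [25,43): 18 bp
  [43,51): 8 bp
  [51,66): 15 bp
  [66,73): 7 bp
  [73,79): 6 bp
  [79,91): 12 bp
  [91,99): 8 bp
  [99,104): 5 bp
  [104,117): 13 bp
  [117,128): 11 bp
  [128,137): 9 bp
  [137,146): 9 bp
  [146,156): 10 bp
  [156,161): 5 bp
  [161,171): 10 bp
  [171,184): 13 bp
  [184,188): 4 bp
  [188,195): 7 bp
  [195,196): 1 bp
  [196,204): 8 bp
  [204,214): 10 bp
  [214,224): 10 bp
  [224,231): 7 bp
  [231,239): 8 bp
  [239,245): 6 bp
  [245,259): 14 bp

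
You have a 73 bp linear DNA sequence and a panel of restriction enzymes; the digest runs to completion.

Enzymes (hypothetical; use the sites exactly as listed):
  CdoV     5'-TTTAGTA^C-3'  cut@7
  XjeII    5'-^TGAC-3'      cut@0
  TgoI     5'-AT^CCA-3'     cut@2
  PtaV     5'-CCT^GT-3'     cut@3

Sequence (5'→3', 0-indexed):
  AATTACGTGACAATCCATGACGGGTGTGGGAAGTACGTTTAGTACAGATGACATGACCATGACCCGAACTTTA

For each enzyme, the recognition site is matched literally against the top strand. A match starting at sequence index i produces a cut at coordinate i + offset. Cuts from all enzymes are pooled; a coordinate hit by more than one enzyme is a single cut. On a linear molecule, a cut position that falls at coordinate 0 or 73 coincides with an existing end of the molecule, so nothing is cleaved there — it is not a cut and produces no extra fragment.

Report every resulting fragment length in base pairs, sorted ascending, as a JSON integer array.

Scan for sites:
  CdoV TTTAGTAC/7: at [37] ⇒ [44]
  XjeII TGAC/0: at [7, 17, 48, 53, 59] ⇒ [7, 17, 48, 53, 59]
  TgoI ATCCA/2: at [12] ⇒ [14]
  PtaV (CCTGT, off=3): no sites

Pooled cuts: [7, 14, 17, 44, 48, 53, 59]

Fragments:
  [0,7): 7 bp
  [7,14): 7 bp
  [14,17): 3 bp
  [17,44): 27 bp
  [44,48): 4 bp
  [48,53): 5 bp
  [53,59): 6 bp
  [59,73): 14 bp

[3,4,5,6,7,7,14,27]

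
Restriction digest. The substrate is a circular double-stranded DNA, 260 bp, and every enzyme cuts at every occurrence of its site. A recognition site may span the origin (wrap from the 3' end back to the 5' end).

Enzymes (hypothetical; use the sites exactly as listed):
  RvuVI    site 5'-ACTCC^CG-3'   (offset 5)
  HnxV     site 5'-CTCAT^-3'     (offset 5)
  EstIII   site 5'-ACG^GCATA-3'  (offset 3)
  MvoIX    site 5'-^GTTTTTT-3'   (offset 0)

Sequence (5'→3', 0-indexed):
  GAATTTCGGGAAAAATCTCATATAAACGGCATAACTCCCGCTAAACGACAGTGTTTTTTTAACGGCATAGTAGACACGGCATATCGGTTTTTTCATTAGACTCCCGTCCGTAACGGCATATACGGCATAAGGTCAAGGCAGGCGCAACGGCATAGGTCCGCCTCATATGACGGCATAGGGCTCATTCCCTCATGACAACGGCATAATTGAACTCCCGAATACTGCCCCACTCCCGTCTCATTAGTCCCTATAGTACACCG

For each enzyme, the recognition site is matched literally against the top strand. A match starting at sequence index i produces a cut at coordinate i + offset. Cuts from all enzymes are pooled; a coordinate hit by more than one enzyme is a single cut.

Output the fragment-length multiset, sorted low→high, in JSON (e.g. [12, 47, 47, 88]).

Scan for sites:
  RvuVI (ACTCCCG, off=5): starts [33, 99, 210, 228] → cuts [38, 104, 215, 233]
  HnxV (CTCAT, off=5): starts [16, 161, 180, 188, 236] → cuts [21, 166, 185, 193, 241]
  EstIII (ACGGCATA, off=3): starts [25, 61, 75, 112, 121, 146, 169, 197] → cuts [28, 64, 78, 115, 124, 149, 172, 200]
  MvoIX (GTTTTTT, off=0): starts [52, 86] → cuts [52, 86]

All cut coordinates (distinct, sorted): [21, 28, 38, 52, 64, 78, 86, 104, 115, 124, 149, 166, 172, 185, 193, 200, 215, 233, 241]

Fragment lengths:
  21→28: 7 bp
  28→38: 10 bp
  38→52: 14 bp
  52→64: 12 bp
  64→78: 14 bp
  78→86: 8 bp
  86→104: 18 bp
  104→115: 11 bp
  115→124: 9 bp
  124→149: 25 bp
  149→166: 17 bp
  166→172: 6 bp
  172→185: 13 bp
  185→193: 8 bp
  193→200: 7 bp
  200→215: 15 bp
  215→233: 18 bp
  233→241: 8 bp
  241→21 (wrap): 260-241+21 = 40 bp

[6,7,7,8,8,8,9,10,11,12,13,14,14,15,17,18,18,25,40]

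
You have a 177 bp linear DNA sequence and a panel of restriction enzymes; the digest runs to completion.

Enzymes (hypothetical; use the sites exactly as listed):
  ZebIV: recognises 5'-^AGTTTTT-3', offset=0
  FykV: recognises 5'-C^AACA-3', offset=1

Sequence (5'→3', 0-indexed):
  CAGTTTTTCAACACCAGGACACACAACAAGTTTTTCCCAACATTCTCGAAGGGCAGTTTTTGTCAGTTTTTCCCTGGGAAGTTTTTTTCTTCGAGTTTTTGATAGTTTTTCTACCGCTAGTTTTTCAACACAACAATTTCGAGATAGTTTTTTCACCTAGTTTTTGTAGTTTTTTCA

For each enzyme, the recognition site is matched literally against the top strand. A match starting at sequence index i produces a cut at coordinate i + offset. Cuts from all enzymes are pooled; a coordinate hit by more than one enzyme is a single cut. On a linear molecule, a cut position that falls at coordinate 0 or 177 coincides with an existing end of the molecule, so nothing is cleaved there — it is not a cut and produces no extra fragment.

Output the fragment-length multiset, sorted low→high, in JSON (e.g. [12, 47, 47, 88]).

Site scan:
  ZebIV (AGTTTTT, off=0): starts [1, 28, 54, 64, 79, 93, 103, 118, 145, 158, 167] → cuts [1, 28, 54, 64, 79, 93, 103, 118, 145, 158, 167]
  FykV (CAACA, off=1): starts [8, 23, 37, 125, 130] → cuts [9, 24, 38, 126, 131]

All cut coordinates (distinct, sorted): [1, 9, 24, 28, 38, 54, 64, 79, 93, 103, 118, 126, 131, 145, 158, 167]

Fragments:
  [0,1): 1 bp
  [1,9): 8 bp
  [9,24): 15 bp
  [24,28): 4 bp
  [28,38): 10 bp
  [38,54): 16 bp
  [54,64): 10 bp
  [64,79): 15 bp
  [79,93): 14 bp
  [93,103): 10 bp
  [103,118): 15 bp
  [118,126): 8 bp
  [126,131): 5 bp
  [131,145): 14 bp
  [145,158): 13 bp
  [158,167): 9 bp
  [167,177): 10 bp

[1,4,5,8,8,9,10,10,10,10,13,14,14,15,15,15,16]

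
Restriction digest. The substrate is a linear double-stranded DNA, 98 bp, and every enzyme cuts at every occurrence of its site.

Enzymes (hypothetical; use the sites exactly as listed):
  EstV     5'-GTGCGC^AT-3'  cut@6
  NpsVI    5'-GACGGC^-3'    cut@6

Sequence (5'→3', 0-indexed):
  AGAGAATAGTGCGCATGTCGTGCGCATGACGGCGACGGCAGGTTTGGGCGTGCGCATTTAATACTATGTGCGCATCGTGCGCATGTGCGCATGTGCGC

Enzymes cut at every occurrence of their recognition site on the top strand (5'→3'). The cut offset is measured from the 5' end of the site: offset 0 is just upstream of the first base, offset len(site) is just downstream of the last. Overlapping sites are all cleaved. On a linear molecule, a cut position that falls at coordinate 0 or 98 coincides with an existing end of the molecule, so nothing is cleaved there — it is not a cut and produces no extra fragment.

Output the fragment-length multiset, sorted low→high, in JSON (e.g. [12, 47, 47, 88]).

[6,8,8,8,9,11,14,16,18]

Site scan:
  EstV (GTGCGCAT, off=6): starts [8, 19, 49, 67, 76, 84] → cuts [14, 25, 55, 73, 82, 90]
  NpsVI (GACGGC, off=6): starts [27, 33] → cuts [33, 39]

All cut coordinates (distinct, sorted): [14, 25, 33, 39, 55, 73, 82, 90]

Fragments:
  [0,14): 14 bp
  [14,25): 11 bp
  [25,33): 8 bp
  [33,39): 6 bp
  [39,55): 16 bp
  [55,73): 18 bp
  [73,82): 9 bp
  [82,90): 8 bp
  [90,98): 8 bp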